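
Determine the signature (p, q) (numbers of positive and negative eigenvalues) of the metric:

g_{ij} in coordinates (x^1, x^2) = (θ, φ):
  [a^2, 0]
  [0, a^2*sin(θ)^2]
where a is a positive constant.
The metric is diagonal, so its eigenvalues are the diagonal entries: a^2, a^2*sin(θ)^2 (at a generic point, where coordinate-dependent entries are positive).
2 positive, 0 negative.
(2, 0) - Riemannian (positive definite)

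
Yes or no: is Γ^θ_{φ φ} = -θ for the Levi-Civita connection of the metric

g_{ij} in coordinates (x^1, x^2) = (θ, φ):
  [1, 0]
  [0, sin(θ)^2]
Γ^θ_{φ φ} = (1/2) g^{θθ} (∂_φ g_{θφ} + ∂_φ g_{θφ} - ∂_θ g_{φφ}) = (1/2)(1)((0) + (0) - (sin(2*θ))) = -sin(2*θ)/2
This differs from the proposed value -θ.
No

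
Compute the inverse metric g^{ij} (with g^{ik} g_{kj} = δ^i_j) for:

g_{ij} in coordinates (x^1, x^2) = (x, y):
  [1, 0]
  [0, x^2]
The metric is diagonal, so g^{ij} is diagonal with entries 1/g_{ii}: diag(1, 1/(x^2)).
g^{ij}:
  [1, 0]
  [0, 1/x^2]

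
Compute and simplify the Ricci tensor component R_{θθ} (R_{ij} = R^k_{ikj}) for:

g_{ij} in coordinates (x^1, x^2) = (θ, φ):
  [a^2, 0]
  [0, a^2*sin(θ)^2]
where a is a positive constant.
Non-zero Christoffel symbols (Γ^k_{ij} = Γ^k_{ji}):
Γ^θ_{φ φ} = -sin(2*θ)/2
Γ^φ_{θ φ} = 1/tan(θ)
R^θ_{θ θ θ} = 0 (a repeated index in an antisymmetric pair)
R^φ_{θ φ θ} = ∂_φ Γ^φ_{θ θ} - ∂_θ Γ^φ_{θ φ} + Γ^φ_{φ m} Γ^m_{θ θ} - Γ^φ_{θ m} Γ^m_{θ φ}
  = (0) - (-1/sin(θ)^2) + (0) - (1/tan(θ)^2) = 1
R_{θθ} = R^θ_{θ θ θ} + R^φ_{θ φ θ} = (0) + (1) = 1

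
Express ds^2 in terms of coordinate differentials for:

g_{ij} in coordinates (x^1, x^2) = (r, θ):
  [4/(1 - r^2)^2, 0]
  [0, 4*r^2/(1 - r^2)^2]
ds^2 = g_{ij} dx^i dx^j; only the non-zero components contribute.
ds^2 = (4/(1 - r^2)^2) dr^2 + (4*r^2/(1 - r^2)^2) dθ^2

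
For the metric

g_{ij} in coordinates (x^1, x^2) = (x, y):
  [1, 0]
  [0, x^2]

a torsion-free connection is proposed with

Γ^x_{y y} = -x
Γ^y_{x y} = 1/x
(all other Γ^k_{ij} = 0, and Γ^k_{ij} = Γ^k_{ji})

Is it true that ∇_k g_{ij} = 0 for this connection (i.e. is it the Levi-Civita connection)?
Using ∇_k g_{ij} = ∂_k g_{ij} - Γ^m_{ki} g_{mj} - Γ^m_{kj} g_{im}:
e.g. ∇_x g_{yy} = (2*x) - (x) - (x) = 0
Every component ∇_k g_{ij} vanishes: the connection is metric compatible.
Yes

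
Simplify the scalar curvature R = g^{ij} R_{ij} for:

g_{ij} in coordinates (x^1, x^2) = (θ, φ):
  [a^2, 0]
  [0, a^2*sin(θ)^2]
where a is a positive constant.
Non-zero Christoffel symbols (Γ^k_{ij} = Γ^k_{ji}):
Γ^θ_{φ φ} = -sin(2*θ)/2
Γ^φ_{θ φ} = 1/tan(θ)
Ricci tensor (R_{ij} = R^k_{ikj}): R_{θθ} = 1, R_{θφ} = 0, R_{φφ} = sin(θ)^2
Inverse metric: g^{θθ} = 1/a^2, g^{φφ} = 1/(a^2*sin(θ)^2)
R = g^{ij} R_{ij} = (1/a^2)(1) + (1/(a^2*sin(θ)^2))(sin(θ)^2) = 2/a^2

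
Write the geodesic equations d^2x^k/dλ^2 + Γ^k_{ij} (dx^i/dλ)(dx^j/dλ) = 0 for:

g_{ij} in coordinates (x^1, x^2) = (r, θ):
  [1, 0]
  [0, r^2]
Geodesic equation: d^2x^k/dλ^2 + Γ^k_{ij} (dx^i/dλ)(dx^j/dλ) = 0.
Non-zero Christoffel symbols:
Γ^r_{θ θ} = -r
Γ^θ_{r θ} = 1/r
Substituting (the symmetric pair Γ^k_{ij}, Γ^k_{ji} combines into a factor 2):
d^2r/dλ^2 - r (dθ/dλ)^2 = 0
d^2θ/dλ^2 + (2/r) (dr/dλ)(dθ/dλ) = 0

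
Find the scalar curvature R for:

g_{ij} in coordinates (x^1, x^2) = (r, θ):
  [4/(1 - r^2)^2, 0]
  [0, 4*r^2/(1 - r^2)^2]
Non-zero Christoffel symbols (Γ^k_{ij} = Γ^k_{ji}):
Γ^r_{r r} = 2*r/(1 - r^2)
Γ^r_{θ θ} = (r^3 + r)/(r^2 - 1)
Γ^θ_{r θ} = (-r^2 - 1)/(r^3 - r)
Ricci tensor (R_{ij} = R^k_{ikj}): R_{rr} = -4/(r^2 - 1)^2, R_{rθ} = 0, R_{θθ} = -4*r^2/(r^2 - 1)^2
Inverse metric: g^{rr} = (1 - r^2)^2/4, g^{θθ} = (1 - r^2)^2/(4*r^2)
R = g^{ij} R_{ij} = ((1 - r^2)^2/4)(-4/(r^2 - 1)^2) + ((1 - r^2)^2/(4*r^2))(-4*r^2/(r^2 - 1)^2) = -2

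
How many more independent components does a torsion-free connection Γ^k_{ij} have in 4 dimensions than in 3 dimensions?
Independent components in n dimensions: n × n(n+1)/2 = n^2(n+1)/2.
4D: 4 × 10 = 40
3D: 3 × 6 = 18
Difference = 40 - 18 = 22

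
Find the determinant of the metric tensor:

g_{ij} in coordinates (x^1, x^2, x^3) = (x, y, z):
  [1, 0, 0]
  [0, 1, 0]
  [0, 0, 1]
Diagonal metric: det(g) = g_{11}·g_{22}·g_{33}
= (1)·(1)·(1)
det(g) = 1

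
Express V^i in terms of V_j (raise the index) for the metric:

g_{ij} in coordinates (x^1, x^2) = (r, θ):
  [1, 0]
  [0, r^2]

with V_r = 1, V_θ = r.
Inverse metric (diagonal): g^{rr} = 1, g^{θθ} = 1/r^2
V^i = g^{ij} V_j:
V^r = (1)(1) + (0)(r) = 1
V^θ = (0)(1) + (1/r^2)(r) = 1/r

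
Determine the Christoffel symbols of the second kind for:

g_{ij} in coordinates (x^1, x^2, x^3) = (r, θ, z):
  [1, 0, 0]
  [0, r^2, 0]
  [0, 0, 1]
Using Γ^k_{ij} = (1/2) g^{km} (∂_i g_{mj} + ∂_j g_{mi} - ∂_m g_{ij}); the metric is diagonal, so only the m = k term contributes.
Non-zero symbols (using the symmetry Γ^k_{ij} = Γ^k_{ji}):
Γ^r_{θ θ} = (1/2) g^{rr} (∂_θ g_{rθ} + ∂_θ g_{rθ} - ∂_r g_{θθ}) = (1/2)(1)((0) + (0) - (2*r)) = -r
Γ^θ_{r θ} = (1/2) g^{θθ} (∂_r g_{θθ} + ∂_θ g_{θr} - ∂_θ g_{rθ}) = (1/2)(1/r^2)((2*r) + (0) - (0)) = 1/r
All other Christoffel symbols are zero.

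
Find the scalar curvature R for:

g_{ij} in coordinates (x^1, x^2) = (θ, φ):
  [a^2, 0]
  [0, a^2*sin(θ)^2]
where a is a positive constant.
Non-zero Christoffel symbols (Γ^k_{ij} = Γ^k_{ji}):
Γ^θ_{φ φ} = -sin(2*θ)/2
Γ^φ_{θ φ} = 1/tan(θ)
Ricci tensor (R_{ij} = R^k_{ikj}): R_{θθ} = 1, R_{θφ} = 0, R_{φφ} = sin(θ)^2
Inverse metric: g^{θθ} = 1/a^2, g^{φφ} = 1/(a^2*sin(θ)^2)
R = g^{ij} R_{ij} = (1/a^2)(1) + (1/(a^2*sin(θ)^2))(sin(θ)^2) = 2/a^2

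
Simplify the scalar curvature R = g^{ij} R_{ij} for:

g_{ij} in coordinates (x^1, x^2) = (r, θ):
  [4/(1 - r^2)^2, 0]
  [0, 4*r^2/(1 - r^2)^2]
Non-zero Christoffel symbols (Γ^k_{ij} = Γ^k_{ji}):
Γ^r_{r r} = 2*r/(1 - r^2)
Γ^r_{θ θ} = (r^3 + r)/(r^2 - 1)
Γ^θ_{r θ} = (-r^2 - 1)/(r^3 - r)
Ricci tensor (R_{ij} = R^k_{ikj}): R_{rr} = -4/(r^2 - 1)^2, R_{rθ} = 0, R_{θθ} = -4*r^2/(r^2 - 1)^2
Inverse metric: g^{rr} = (1 - r^2)^2/4, g^{θθ} = (1 - r^2)^2/(4*r^2)
R = g^{ij} R_{ij} = ((1 - r^2)^2/4)(-4/(r^2 - 1)^2) + ((1 - r^2)^2/(4*r^2))(-4*r^2/(r^2 - 1)^2) = -2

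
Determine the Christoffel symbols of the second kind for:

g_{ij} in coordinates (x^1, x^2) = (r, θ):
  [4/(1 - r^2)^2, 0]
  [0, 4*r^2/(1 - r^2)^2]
Using Γ^k_{ij} = (1/2) g^{km} (∂_i g_{mj} + ∂_j g_{mi} - ∂_m g_{ij}); the metric is diagonal, so only the m = k term contributes.
Non-zero symbols (using the symmetry Γ^k_{ij} = Γ^k_{ji}):
Γ^r_{r r} = (1/2) g^{rr} (∂_r g_{rr} + ∂_r g_{rr} - ∂_r g_{rr}) = (1/2)((1 - r^2)^2/4)((16*r/(1 - r^2)^3) + (16*r/(1 - r^2)^3) - (16*r/(1 - r^2)^3)) = 2*r/(1 - r^2)
Γ^r_{θ θ} = (1/2) g^{rr} (∂_θ g_{rθ} + ∂_θ g_{rθ} - ∂_r g_{θθ}) = (1/2)((1 - r^2)^2/4)((0) + (0) - (-8*(r^3 + r)/(r^2 - 1)^3)) = (r^3 + r)/(r^2 - 1)
Γ^θ_{r θ} = (1/2) g^{θθ} (∂_r g_{θθ} + ∂_θ g_{θr} - ∂_θ g_{rθ}) = (1/2)((1 - r^2)^2/(4*r^2))((-8*(r^3 + r)/(r^2 - 1)^3) + (0) - (0)) = (-r^2 - 1)/(r^3 - r)
All other Christoffel symbols are zero.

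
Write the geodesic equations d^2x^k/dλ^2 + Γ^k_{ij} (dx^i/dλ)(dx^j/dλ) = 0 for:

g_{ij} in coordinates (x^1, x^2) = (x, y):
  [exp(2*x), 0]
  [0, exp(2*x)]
Geodesic equation: d^2x^k/dλ^2 + Γ^k_{ij} (dx^i/dλ)(dx^j/dλ) = 0.
Non-zero Christoffel symbols:
Γ^x_{x x} = 1
Γ^x_{y y} = -1
Γ^y_{x y} = 1
Substituting (the symmetric pair Γ^k_{ij}, Γ^k_{ji} combines into a factor 2):
d^2x/dλ^2 + (dx/dλ)^2 - (dy/dλ)^2 = 0
d^2y/dλ^2 + 2 (dx/dλ)(dy/dλ) = 0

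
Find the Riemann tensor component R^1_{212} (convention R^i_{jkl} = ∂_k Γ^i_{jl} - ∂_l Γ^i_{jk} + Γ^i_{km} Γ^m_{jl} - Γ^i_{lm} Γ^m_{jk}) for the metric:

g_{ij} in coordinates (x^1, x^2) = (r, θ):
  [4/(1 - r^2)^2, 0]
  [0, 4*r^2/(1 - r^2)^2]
Non-zero Christoffel symbols (Γ^k_{ij} = Γ^k_{ji}):
Γ^r_{r r} = 2*r/(1 - r^2)
Γ^r_{θ θ} = (r^3 + r)/(r^2 - 1)
Γ^θ_{r θ} = (-r^2 - 1)/(r^3 - r)
R^r_{θ r θ} = ∂_r Γ^r_{θ θ} - ∂_θ Γ^r_{θ r} + Γ^r_{r m} Γ^m_{θ θ} - Γ^r_{θ m} Γ^m_{θ r}
  = ((r^4 - 4*r^2 - 1)/(r^2 - 1)^2) - (0) + (-2*r^2*(r^2 + 1)/(r^2 - 1)^2) - (-(r^2 + 1)^2/(r^2 - 1)^2) = -4*r^2/(r^2 - 1)^2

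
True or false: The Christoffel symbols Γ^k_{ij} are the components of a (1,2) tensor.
Under a change of coordinates Γ picks up an inhomogeneous term ∂²x/∂x'∂x'; e.g. Γ = 0 in Cartesian coordinates but Γ^r_{θθ} = -r in polar coordinates on the same flat plane.
False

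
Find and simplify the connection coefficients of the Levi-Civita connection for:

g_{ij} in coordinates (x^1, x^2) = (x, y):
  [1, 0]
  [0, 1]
Using Γ^k_{ij} = (1/2) g^{km} (∂_i g_{mj} + ∂_j g_{mi} - ∂_m g_{ij}); the metric is diagonal, so only the m = k term contributes.
Every metric component is constant, so all ∂_m g_{ij} = 0 and every Christoffel symbol vanishes.
All Christoffel symbols are zero.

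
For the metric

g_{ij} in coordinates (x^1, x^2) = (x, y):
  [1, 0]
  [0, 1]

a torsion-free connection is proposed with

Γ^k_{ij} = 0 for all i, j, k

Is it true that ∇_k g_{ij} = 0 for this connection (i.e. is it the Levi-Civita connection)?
Using ∇_k g_{ij} = ∂_k g_{ij} - Γ^m_{ki} g_{mj} - Γ^m_{kj} g_{im}:
e.g. ∇_y g_{xy} = (0) - (0) - (0) = 0
Every component ∇_k g_{ij} vanishes: the connection is metric compatible.
Yes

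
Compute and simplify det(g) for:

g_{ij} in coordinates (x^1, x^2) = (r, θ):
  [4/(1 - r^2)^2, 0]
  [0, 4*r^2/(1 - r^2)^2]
For a 2×2 metric: det(g) = g_{11}·g_{22} - g_{12}·g_{21}
= (4/(1 - r^2)^2)·(4*r^2/(1 - r^2)^2) - (0)·(0)
= 16*r^2/(1 - r^2)^4 - 0
det(g) = 16*r^2/(1 - r^2)^4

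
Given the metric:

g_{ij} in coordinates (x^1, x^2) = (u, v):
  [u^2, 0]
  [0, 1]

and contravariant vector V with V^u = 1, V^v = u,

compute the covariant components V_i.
V_i = g_{ij} V^j:
V_u = (u^2)(1) + (0)(u) = u^2
V_v = (0)(1) + (1)(u) = u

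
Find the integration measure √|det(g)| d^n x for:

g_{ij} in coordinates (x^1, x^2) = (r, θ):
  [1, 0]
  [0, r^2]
det(g) = r^2
√|det(g)| = r
Volume element: dV = r dr dθ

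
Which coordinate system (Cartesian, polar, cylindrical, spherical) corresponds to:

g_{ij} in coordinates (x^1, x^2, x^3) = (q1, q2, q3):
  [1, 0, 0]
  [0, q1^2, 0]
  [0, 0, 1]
The line element ds^2 = dq1^2 + q1^2 dq2^2 + dq3^2 is dr^2 + r^2 dθ^2 + dz^2 with q1 = r, q2 = θ, q3 = z.
cylindrical coordinates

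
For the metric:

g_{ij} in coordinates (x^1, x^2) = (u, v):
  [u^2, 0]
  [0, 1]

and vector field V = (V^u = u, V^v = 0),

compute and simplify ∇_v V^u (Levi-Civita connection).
Non-zero Christoffel symbols:
Γ^u_{u u} = 1/u
∇_v V^u = ∂_v V^u + Γ^u_{v j} V^j
  = (0) + (0)(u) + (0)(0)
  = 0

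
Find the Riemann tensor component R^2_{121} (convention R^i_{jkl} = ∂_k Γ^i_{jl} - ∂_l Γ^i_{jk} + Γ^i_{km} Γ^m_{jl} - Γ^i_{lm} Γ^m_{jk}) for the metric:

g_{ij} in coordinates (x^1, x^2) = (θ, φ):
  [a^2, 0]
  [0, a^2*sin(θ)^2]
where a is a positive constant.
Non-zero Christoffel symbols (Γ^k_{ij} = Γ^k_{ji}):
Γ^θ_{φ φ} = -sin(2*θ)/2
Γ^φ_{θ φ} = 1/tan(θ)
R^φ_{θ φ θ} = ∂_φ Γ^φ_{θ θ} - ∂_θ Γ^φ_{θ φ} + Γ^φ_{φ m} Γ^m_{θ θ} - Γ^φ_{θ m} Γ^m_{θ φ}
  = (0) - (-1/sin(θ)^2) + (0) - (1/tan(θ)^2) = 1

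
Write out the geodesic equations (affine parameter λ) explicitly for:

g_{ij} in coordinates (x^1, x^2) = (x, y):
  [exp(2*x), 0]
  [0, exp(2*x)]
Geodesic equation: d^2x^k/dλ^2 + Γ^k_{ij} (dx^i/dλ)(dx^j/dλ) = 0.
Non-zero Christoffel symbols:
Γ^x_{x x} = 1
Γ^x_{y y} = -1
Γ^y_{x y} = 1
Substituting (the symmetric pair Γ^k_{ij}, Γ^k_{ji} combines into a factor 2):
d^2x/dλ^2 + (dx/dλ)^2 - (dy/dλ)^2 = 0
d^2y/dλ^2 + 2 (dx/dλ)(dy/dλ) = 0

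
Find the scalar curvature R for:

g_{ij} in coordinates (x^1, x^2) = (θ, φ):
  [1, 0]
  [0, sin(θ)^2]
Non-zero Christoffel symbols (Γ^k_{ij} = Γ^k_{ji}):
Γ^θ_{φ φ} = -sin(2*θ)/2
Γ^φ_{θ φ} = 1/tan(θ)
Ricci tensor (R_{ij} = R^k_{ikj}): R_{θθ} = 1, R_{θφ} = 0, R_{φφ} = sin(θ)^2
Inverse metric: g^{θθ} = 1, g^{φφ} = 1/sin(θ)^2
R = g^{ij} R_{ij} = (1)(1) + (1/sin(θ)^2)(sin(θ)^2) = 2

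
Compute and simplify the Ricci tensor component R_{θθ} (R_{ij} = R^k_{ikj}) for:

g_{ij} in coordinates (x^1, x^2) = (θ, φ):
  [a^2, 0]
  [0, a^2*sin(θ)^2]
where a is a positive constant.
Non-zero Christoffel symbols (Γ^k_{ij} = Γ^k_{ji}):
Γ^θ_{φ φ} = -sin(2*θ)/2
Γ^φ_{θ φ} = 1/tan(θ)
R^θ_{θ θ θ} = 0 (a repeated index in an antisymmetric pair)
R^φ_{θ φ θ} = ∂_φ Γ^φ_{θ θ} - ∂_θ Γ^φ_{θ φ} + Γ^φ_{φ m} Γ^m_{θ θ} - Γ^φ_{θ m} Γ^m_{θ φ}
  = (0) - (-1/sin(θ)^2) + (0) - (1/tan(θ)^2) = 1
R_{θθ} = R^θ_{θ θ θ} + R^φ_{θ φ θ} = (0) + (1) = 1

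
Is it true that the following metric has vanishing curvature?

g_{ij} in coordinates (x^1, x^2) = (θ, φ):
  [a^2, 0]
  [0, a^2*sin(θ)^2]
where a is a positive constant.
Non-zero Christoffel symbols:
Γ^θ_{φ φ} = -sin(2*θ)/2
Γ^φ_{θ φ} = 1/tan(θ)
Ricci tensor: R_{θθ} = 1, R_{θφ} = 0, R_{φφ} = sin(θ)^2
The Ricci tensor is non-zero, so the Riemann tensor is non-zero: not flat.
No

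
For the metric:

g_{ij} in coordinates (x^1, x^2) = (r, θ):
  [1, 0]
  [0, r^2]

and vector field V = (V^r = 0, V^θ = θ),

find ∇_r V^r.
Non-zero Christoffel symbols:
Γ^r_{θ θ} = -r
Γ^θ_{r θ} = 1/r
∇_r V^r = ∂_r V^r + Γ^r_{r j} V^j
  = (0) + (0)(0) + (0)(θ)
  = 0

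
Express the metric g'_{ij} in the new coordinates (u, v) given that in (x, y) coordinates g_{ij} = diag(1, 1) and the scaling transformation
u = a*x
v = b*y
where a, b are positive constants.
Invert the transformation: x = u/a, y = v/b
g'_{ij} = (∂x^k/∂x'^i)(∂x^l/∂x'^j) g_{kl}; with g_{kl} = δ_{kl} this is Σ_k (∂x^k/∂x'^i)(∂x^k/∂x'^j).
Jacobian: ∂x/∂u = 1/a, ∂x/∂v = 0, ∂y/∂u = 0, ∂y/∂v = 1/b
g'_{uu} = (1/a)(1/a) + (0)(0) = 1/a^2
g'_{uv} = (1/a)(0) + (0)(1/b) = 0
g'_{vv} = (0)(0) + (1/b)(1/b) = 1/b^2
g'_{ij} = diag(1/a^2, 1/b^2)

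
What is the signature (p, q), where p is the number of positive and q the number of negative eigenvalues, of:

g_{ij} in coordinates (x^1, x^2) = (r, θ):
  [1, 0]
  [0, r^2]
The metric is diagonal, so its eigenvalues are the diagonal entries: 1, r^2 (at a generic point, where coordinate-dependent entries are positive).
2 positive, 0 negative.
(2, 0) - Riemannian (positive definite)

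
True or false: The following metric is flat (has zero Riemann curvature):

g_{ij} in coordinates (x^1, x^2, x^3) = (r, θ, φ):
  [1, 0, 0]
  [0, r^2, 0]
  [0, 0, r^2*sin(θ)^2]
Non-zero Christoffel symbols:
Γ^r_{θ θ} = -r
Γ^r_{φ φ} = -r*sin(θ)^2
Γ^θ_{r θ} = 1/r
Γ^θ_{φ φ} = -sin(2*θ)/2
Γ^φ_{r φ} = 1/r
Γ^φ_{θ φ} = 1/tan(θ)
Ricci tensor: R_{rr} = 0, R_{rθ} = 0, R_{rφ} = 0, R_{θθ} = 0, R_{θφ} = 0, R_{φφ} = 0
All R_{ij} vanish; in 3 dimensions the Riemann tensor is fully determined by the Ricci tensor, so R^i_{jkl} = 0: the metric is flat (curvilinear coordinates on flat space).
True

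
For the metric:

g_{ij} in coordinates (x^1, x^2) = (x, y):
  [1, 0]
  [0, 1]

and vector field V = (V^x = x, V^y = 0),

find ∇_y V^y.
All Christoffel symbols are zero.
∇_y V^y = ∂_y V^y + Γ^y_{y j} V^j
  = (0) + (0)(x) + (0)(0)
  = 0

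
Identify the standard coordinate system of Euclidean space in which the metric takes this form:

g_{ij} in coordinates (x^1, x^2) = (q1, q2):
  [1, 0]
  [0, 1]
All components are constant and the metric is the identity, i.e. orthonormal rectilinear coordinates.
Cartesian (2D) coordinates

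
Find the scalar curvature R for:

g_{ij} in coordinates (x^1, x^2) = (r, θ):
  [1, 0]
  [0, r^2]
Non-zero Christoffel symbols (Γ^k_{ij} = Γ^k_{ji}):
Γ^r_{θ θ} = -r
Γ^θ_{r θ} = 1/r
Ricci tensor (R_{ij} = R^k_{ikj}): R_{rr} = 0, R_{rθ} = 0, R_{θθ} = 0
Inverse metric: g^{rr} = 1, g^{θθ} = 1/r^2
R = g^{ij} R_{ij} = (1)(0) + (1/r^2)(0) = 0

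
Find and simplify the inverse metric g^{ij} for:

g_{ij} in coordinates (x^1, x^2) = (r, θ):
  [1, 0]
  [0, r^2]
The metric is diagonal, so g^{ij} is diagonal with entries 1/g_{ii}: diag(1, 1/(r^2)).
g^{ij}:
  [1, 0]
  [0, 1/r^2]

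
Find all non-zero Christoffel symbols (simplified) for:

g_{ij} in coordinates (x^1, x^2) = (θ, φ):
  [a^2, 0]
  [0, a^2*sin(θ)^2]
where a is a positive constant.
Using Γ^k_{ij} = (1/2) g^{km} (∂_i g_{mj} + ∂_j g_{mi} - ∂_m g_{ij}); the metric is diagonal, so only the m = k term contributes.
Non-zero symbols (using the symmetry Γ^k_{ij} = Γ^k_{ji}):
Γ^θ_{φ φ} = (1/2) g^{θθ} (∂_φ g_{θφ} + ∂_φ g_{θφ} - ∂_θ g_{φφ}) = (1/2)(1/a^2)((0) + (0) - (a^2*sin(2*θ))) = -sin(2*θ)/2
Γ^φ_{θ φ} = (1/2) g^{φφ} (∂_θ g_{φφ} + ∂_φ g_{φθ} - ∂_φ g_{θφ}) = (1/2)(1/(a^2*sin(θ)^2))((a^2*sin(2*θ)) + (0) - (0)) = 1/tan(θ)
All other Christoffel symbols are zero.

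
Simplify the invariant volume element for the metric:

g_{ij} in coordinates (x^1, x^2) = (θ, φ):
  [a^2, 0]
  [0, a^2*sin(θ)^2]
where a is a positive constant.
det(g) = a^4*sin(θ)^2
√|det(g)| = a^2*sin(θ) (taking 0 < θ < π so that |sin(θ)| = sin(θ))
Volume element: dV = a^2*sin(θ) dθ dφ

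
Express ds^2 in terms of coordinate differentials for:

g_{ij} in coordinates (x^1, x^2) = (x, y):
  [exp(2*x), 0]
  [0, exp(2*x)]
ds^2 = g_{ij} dx^i dx^j; only the non-zero components contribute.
ds^2 = exp(2*x) dx^2 + exp(2*x) dy^2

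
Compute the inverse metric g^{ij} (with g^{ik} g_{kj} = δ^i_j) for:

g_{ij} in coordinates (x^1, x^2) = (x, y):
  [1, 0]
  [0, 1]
The metric is diagonal, so g^{ij} is diagonal with entries 1/g_{ii}: diag(1, 1).
g^{ij}:
  [1, 0]
  [0, 1]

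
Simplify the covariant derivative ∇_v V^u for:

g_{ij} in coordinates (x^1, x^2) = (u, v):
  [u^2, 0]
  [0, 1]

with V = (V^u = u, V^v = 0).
Non-zero Christoffel symbols:
Γ^u_{u u} = 1/u
∇_v V^u = ∂_v V^u + Γ^u_{v j} V^j
  = (0) + (0)(u) + (0)(0)
  = 0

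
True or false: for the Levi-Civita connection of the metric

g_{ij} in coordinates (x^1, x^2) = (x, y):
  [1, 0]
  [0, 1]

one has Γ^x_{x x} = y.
Γ^x_{x x} = (1/2) g^{xx} (∂_x g_{xx} + ∂_x g_{xx} - ∂_x g_{xx}) = (1/2)(1)((0) + (0) - (0)) = 0
This differs from the proposed value y.
False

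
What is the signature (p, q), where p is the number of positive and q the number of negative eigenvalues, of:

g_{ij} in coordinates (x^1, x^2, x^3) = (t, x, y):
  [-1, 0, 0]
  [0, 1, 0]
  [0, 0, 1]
The metric is diagonal, so its eigenvalues are the diagonal entries: -1, 1, 1 (at a generic point, where coordinate-dependent entries are positive).
2 positive, 1 negative.
(2, 1) - Lorentzian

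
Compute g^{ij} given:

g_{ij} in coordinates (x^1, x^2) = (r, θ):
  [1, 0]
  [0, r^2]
The metric is diagonal, so g^{ij} is diagonal with entries 1/g_{ii}: diag(1, 1/(r^2)).
g^{ij}:
  [1, 0]
  [0, 1/r^2]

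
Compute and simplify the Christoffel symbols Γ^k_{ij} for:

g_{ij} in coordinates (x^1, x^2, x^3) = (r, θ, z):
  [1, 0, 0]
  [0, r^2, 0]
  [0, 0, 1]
Using Γ^k_{ij} = (1/2) g^{km} (∂_i g_{mj} + ∂_j g_{mi} - ∂_m g_{ij}); the metric is diagonal, so only the m = k term contributes.
Non-zero symbols (using the symmetry Γ^k_{ij} = Γ^k_{ji}):
Γ^r_{θ θ} = (1/2) g^{rr} (∂_θ g_{rθ} + ∂_θ g_{rθ} - ∂_r g_{θθ}) = (1/2)(1)((0) + (0) - (2*r)) = -r
Γ^θ_{r θ} = (1/2) g^{θθ} (∂_r g_{θθ} + ∂_θ g_{θr} - ∂_θ g_{rθ}) = (1/2)(1/r^2)((2*r) + (0) - (0)) = 1/r
All other Christoffel symbols are zero.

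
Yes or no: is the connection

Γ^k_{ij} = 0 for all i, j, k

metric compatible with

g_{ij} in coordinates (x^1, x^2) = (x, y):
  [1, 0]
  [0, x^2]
Using ∇_k g_{ij} = ∂_k g_{ij} - Γ^m_{ki} g_{mj} - Γ^m_{kj} g_{im}:
∇_x g_{yy} = (2*x) - (0) - (0) = 2*x ≠ 0
So the connection is not metric compatible (it is not the Levi-Civita connection).
No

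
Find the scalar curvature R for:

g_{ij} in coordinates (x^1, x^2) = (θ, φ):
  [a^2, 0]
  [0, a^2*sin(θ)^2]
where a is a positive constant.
Non-zero Christoffel symbols (Γ^k_{ij} = Γ^k_{ji}):
Γ^θ_{φ φ} = -sin(2*θ)/2
Γ^φ_{θ φ} = 1/tan(θ)
Ricci tensor (R_{ij} = R^k_{ikj}): R_{θθ} = 1, R_{θφ} = 0, R_{φφ} = sin(θ)^2
Inverse metric: g^{θθ} = 1/a^2, g^{φφ} = 1/(a^2*sin(θ)^2)
R = g^{ij} R_{ij} = (1/a^2)(1) + (1/(a^2*sin(θ)^2))(sin(θ)^2) = 2/a^2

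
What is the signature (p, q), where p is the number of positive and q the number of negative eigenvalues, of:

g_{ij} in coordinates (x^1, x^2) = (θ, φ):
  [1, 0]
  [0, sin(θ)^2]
The metric is diagonal, so its eigenvalues are the diagonal entries: 1, sin(θ)^2 (at a generic point, where coordinate-dependent entries are positive).
2 positive, 0 negative.
(2, 0) - Riemannian (positive definite)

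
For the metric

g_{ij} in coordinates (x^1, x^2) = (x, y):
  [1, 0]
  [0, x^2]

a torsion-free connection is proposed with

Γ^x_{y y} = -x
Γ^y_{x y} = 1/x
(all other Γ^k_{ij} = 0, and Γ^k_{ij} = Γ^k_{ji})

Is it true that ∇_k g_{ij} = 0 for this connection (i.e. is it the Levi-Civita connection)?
Using ∇_k g_{ij} = ∂_k g_{ij} - Γ^m_{ki} g_{mj} - Γ^m_{kj} g_{im}:
e.g. ∇_x g_{yy} = (2*x) - (x) - (x) = 0
Every component ∇_k g_{ij} vanishes: the connection is metric compatible.
Yes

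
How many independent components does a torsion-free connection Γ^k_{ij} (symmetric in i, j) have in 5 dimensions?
Γ^k_{ij} has n choices for the upper index and n(n+1)/2 independent symmetric lower index pairs.
Total = 5 × 5×6/2 = 5 × 15 = 75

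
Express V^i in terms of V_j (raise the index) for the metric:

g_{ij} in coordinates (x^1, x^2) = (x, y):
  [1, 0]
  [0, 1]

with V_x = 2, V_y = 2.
Inverse metric (diagonal): g^{xx} = 1, g^{yy} = 1
V^i = g^{ij} V_j:
V^x = (1)(2) + (0)(2) = 2
V^y = (0)(2) + (1)(2) = 2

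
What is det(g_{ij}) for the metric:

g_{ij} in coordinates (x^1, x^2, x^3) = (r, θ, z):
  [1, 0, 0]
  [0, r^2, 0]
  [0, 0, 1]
Diagonal metric: det(g) = g_{11}·g_{22}·g_{33}
= (1)·(r^2)·(1)
det(g) = r^2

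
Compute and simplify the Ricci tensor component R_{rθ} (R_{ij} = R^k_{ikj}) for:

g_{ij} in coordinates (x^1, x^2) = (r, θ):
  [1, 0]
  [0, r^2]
Non-zero Christoffel symbols (Γ^k_{ij} = Γ^k_{ji}):
Γ^r_{θ θ} = -r
Γ^θ_{r θ} = 1/r
R^r_{r r θ} = 0 (a repeated index in an antisymmetric pair)
R^θ_{r θ θ} = 0 (a repeated index in an antisymmetric pair)
R_{rθ} = R^r_{r r θ} + R^θ_{r θ θ} = (0) + (0) = 0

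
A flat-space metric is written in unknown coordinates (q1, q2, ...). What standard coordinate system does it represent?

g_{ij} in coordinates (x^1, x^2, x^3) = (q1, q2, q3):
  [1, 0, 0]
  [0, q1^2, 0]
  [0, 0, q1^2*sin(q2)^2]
The line element ds^2 = dq1^2 + q1^2 dq2^2 + q1^2 sin(q2)^2 dq3^2 is dr^2 + r^2 dθ^2 + r^2 sin(θ)^2 dφ^2 with q1 = r, q2 = θ, q3 = φ.
spherical coordinates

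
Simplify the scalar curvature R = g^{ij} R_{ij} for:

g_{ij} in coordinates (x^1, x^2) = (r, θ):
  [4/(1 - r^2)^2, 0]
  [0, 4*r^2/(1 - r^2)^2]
Non-zero Christoffel symbols (Γ^k_{ij} = Γ^k_{ji}):
Γ^r_{r r} = 2*r/(1 - r^2)
Γ^r_{θ θ} = (r^3 + r)/(r^2 - 1)
Γ^θ_{r θ} = (-r^2 - 1)/(r^3 - r)
Ricci tensor (R_{ij} = R^k_{ikj}): R_{rr} = -4/(r^2 - 1)^2, R_{rθ} = 0, R_{θθ} = -4*r^2/(r^2 - 1)^2
Inverse metric: g^{rr} = (1 - r^2)^2/4, g^{θθ} = (1 - r^2)^2/(4*r^2)
R = g^{ij} R_{ij} = ((1 - r^2)^2/4)(-4/(r^2 - 1)^2) + ((1 - r^2)^2/(4*r^2))(-4*r^2/(r^2 - 1)^2) = -2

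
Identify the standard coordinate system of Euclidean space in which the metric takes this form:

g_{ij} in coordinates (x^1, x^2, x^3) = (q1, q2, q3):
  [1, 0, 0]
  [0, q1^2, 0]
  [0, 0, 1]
The line element ds^2 = dq1^2 + q1^2 dq2^2 + dq3^2 is dr^2 + r^2 dθ^2 + dz^2 with q1 = r, q2 = θ, q3 = z.
cylindrical coordinates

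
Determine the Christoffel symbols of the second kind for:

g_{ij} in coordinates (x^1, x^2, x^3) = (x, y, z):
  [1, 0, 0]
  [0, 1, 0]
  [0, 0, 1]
Using Γ^k_{ij} = (1/2) g^{km} (∂_i g_{mj} + ∂_j g_{mi} - ∂_m g_{ij}); the metric is diagonal, so only the m = k term contributes.
Every metric component is constant, so all ∂_m g_{ij} = 0 and every Christoffel symbol vanishes.
All Christoffel symbols are zero.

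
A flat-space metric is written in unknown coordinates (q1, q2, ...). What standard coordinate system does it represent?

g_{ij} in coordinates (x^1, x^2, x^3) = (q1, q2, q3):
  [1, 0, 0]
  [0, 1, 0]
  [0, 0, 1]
All components are constant and the metric is the identity, i.e. orthonormal rectilinear coordinates.
Cartesian (3D) coordinates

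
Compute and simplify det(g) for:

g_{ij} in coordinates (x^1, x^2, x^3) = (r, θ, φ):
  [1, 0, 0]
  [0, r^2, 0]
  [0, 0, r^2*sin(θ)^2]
Diagonal metric: det(g) = g_{11}·g_{22}·g_{33}
= (1)·(r^2)·(r^2*sin(θ)^2)
det(g) = r^4*sin(θ)^2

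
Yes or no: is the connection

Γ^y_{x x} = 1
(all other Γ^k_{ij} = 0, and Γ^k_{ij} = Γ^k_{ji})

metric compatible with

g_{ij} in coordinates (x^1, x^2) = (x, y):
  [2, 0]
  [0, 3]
Using ∇_k g_{ij} = ∂_k g_{ij} - Γ^m_{ki} g_{mj} - Γ^m_{kj} g_{im}:
∇_x g_{xy} = (0) - (3) - (0) = -3 ≠ 0
So the connection is not metric compatible (it is not the Levi-Civita connection).
No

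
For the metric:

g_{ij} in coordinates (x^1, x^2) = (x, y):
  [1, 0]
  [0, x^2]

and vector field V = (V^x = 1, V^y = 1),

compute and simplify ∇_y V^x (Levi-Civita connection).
Non-zero Christoffel symbols:
Γ^x_{y y} = -x
Γ^y_{x y} = 1/x
∇_y V^x = ∂_y V^x + Γ^x_{y j} V^j
  = (0) + (0)(1) + (-x)(1)
  = -x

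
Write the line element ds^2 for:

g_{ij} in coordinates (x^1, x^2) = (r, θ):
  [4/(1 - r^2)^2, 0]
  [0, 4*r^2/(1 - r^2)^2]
ds^2 = g_{ij} dx^i dx^j; only the non-zero components contribute.
ds^2 = (4/(1 - r^2)^2) dr^2 + (4*r^2/(1 - r^2)^2) dθ^2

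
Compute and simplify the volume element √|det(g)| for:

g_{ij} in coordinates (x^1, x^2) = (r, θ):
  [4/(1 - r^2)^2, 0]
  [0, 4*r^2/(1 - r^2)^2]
det(g) = 16*r^2/(1 - r^2)^4
√|det(g)| = 4*r/(r^2 - 1)^2
Volume element: dV = 4*r/(r^2 - 1)^2 dr dθ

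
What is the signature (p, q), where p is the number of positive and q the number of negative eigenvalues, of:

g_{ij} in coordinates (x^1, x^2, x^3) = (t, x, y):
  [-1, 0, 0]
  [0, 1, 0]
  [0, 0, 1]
The metric is diagonal, so its eigenvalues are the diagonal entries: -1, 1, 1 (at a generic point, where coordinate-dependent entries are positive).
2 positive, 1 negative.
(2, 1) - Lorentzian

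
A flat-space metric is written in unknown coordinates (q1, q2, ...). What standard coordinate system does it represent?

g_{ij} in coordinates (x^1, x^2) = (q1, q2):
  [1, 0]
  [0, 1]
All components are constant and the metric is the identity, i.e. orthonormal rectilinear coordinates.
Cartesian (2D) coordinates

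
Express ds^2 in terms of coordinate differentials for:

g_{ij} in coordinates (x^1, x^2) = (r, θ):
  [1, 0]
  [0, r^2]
ds^2 = g_{ij} dx^i dx^j; only the non-zero components contribute.
ds^2 = dr^2 + r^2 dθ^2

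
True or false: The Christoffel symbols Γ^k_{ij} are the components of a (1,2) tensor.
Under a change of coordinates Γ picks up an inhomogeneous term ∂²x/∂x'∂x'; e.g. Γ = 0 in Cartesian coordinates but Γ^r_{θθ} = -r in polar coordinates on the same flat plane.
False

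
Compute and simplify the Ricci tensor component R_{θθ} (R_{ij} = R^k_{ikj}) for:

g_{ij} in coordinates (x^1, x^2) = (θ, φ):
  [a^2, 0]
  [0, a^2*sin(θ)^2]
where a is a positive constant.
Non-zero Christoffel symbols (Γ^k_{ij} = Γ^k_{ji}):
Γ^θ_{φ φ} = -sin(2*θ)/2
Γ^φ_{θ φ} = 1/tan(θ)
R^θ_{θ θ θ} = 0 (a repeated index in an antisymmetric pair)
R^φ_{θ φ θ} = ∂_φ Γ^φ_{θ θ} - ∂_θ Γ^φ_{θ φ} + Γ^φ_{φ m} Γ^m_{θ θ} - Γ^φ_{θ m} Γ^m_{θ φ}
  = (0) - (-1/sin(θ)^2) + (0) - (1/tan(θ)^2) = 1
R_{θθ} = R^θ_{θ θ θ} + R^φ_{θ φ θ} = (0) + (1) = 1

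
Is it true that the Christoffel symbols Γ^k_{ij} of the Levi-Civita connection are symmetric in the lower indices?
The Levi-Civita connection is torsion-free, which is exactly Γ^k_{ij} = Γ^k_{ji}.
Yes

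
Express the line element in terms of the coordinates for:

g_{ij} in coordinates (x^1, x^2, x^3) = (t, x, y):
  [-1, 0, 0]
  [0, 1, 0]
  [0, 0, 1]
ds^2 = g_{ij} dx^i dx^j; only the non-zero components contribute.
ds^2 = -dt^2 + dx^2 + dy^2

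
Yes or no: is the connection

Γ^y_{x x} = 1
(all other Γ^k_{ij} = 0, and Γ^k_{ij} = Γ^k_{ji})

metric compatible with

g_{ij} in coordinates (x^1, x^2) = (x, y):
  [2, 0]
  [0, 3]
Using ∇_k g_{ij} = ∂_k g_{ij} - Γ^m_{ki} g_{mj} - Γ^m_{kj} g_{im}:
∇_x g_{xy} = (0) - (3) - (0) = -3 ≠ 0
So the connection is not metric compatible (it is not the Levi-Civita connection).
No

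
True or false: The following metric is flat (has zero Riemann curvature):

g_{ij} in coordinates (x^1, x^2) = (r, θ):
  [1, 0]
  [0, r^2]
Non-zero Christoffel symbols:
Γ^r_{θ θ} = -r
Γ^θ_{r θ} = 1/r
Ricci tensor: R_{rr} = 0, R_{rθ} = 0, R_{θθ} = 0
All R_{ij} vanish; in 2 dimensions the Riemann tensor is fully determined by the Ricci tensor, so R^i_{jkl} = 0: the metric is flat (curvilinear coordinates on flat space).
True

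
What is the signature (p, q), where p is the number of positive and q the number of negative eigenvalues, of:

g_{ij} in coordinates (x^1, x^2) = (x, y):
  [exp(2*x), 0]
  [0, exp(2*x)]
The metric is diagonal, so its eigenvalues are the diagonal entries: exp(2*x), exp(2*x) (at a generic point, where coordinate-dependent entries are positive).
2 positive, 0 negative.
(2, 0) - Riemannian (positive definite)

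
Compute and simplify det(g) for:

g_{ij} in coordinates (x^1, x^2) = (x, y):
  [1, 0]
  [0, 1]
For a 2×2 metric: det(g) = g_{11}·g_{22} - g_{12}·g_{21}
= (1)·(1) - (0)·(0)
= 1 - 0
det(g) = 1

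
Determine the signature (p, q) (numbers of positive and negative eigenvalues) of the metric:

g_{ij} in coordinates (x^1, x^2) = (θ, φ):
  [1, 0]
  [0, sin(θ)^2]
The metric is diagonal, so its eigenvalues are the diagonal entries: 1, sin(θ)^2 (at a generic point, where coordinate-dependent entries are positive).
2 positive, 0 negative.
(2, 0) - Riemannian (positive definite)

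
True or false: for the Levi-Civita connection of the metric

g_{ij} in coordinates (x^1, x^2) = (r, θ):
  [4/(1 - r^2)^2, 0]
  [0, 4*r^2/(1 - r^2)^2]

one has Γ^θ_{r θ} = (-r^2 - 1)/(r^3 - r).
Γ^θ_{r θ} = (1/2) g^{θθ} (∂_r g_{θθ} + ∂_θ g_{θr} - ∂_θ g_{rθ}) = (1/2)((1 - r^2)^2/(4*r^2))((-8*(r^3 + r)/(r^2 - 1)^3) + (0) - (0)) = (-r^2 - 1)/(r^3 - r)
This equals the proposed value (-r^2 - 1)/(r^3 - r).
True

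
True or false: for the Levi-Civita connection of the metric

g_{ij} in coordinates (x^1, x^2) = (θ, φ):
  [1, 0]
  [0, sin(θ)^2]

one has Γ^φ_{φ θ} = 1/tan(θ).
Γ^φ_{φ θ} = (1/2) g^{φφ} (∂_φ g_{φθ} + ∂_θ g_{φφ} - ∂_φ g_{φθ}) = (1/2)(1/sin(θ)^2)((0) + (sin(2*θ)) - (0)) = 1/tan(θ)
This equals the proposed value 1/tan(θ).
True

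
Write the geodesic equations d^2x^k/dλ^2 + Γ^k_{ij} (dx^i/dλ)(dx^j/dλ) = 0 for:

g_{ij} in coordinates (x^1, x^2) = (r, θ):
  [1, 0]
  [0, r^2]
Geodesic equation: d^2x^k/dλ^2 + Γ^k_{ij} (dx^i/dλ)(dx^j/dλ) = 0.
Non-zero Christoffel symbols:
Γ^r_{θ θ} = -r
Γ^θ_{r θ} = 1/r
Substituting (the symmetric pair Γ^k_{ij}, Γ^k_{ji} combines into a factor 2):
d^2r/dλ^2 - r (dθ/dλ)^2 = 0
d^2θ/dλ^2 + (2/r) (dr/dλ)(dθ/dλ) = 0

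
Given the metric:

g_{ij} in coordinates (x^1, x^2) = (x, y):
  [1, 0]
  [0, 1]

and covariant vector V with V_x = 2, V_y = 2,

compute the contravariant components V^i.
Inverse metric (diagonal): g^{xx} = 1, g^{yy} = 1
V^i = g^{ij} V_j:
V^x = (1)(2) + (0)(2) = 2
V^y = (0)(2) + (1)(2) = 2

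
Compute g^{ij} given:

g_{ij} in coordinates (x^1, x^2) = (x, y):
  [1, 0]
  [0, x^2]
The metric is diagonal, so g^{ij} is diagonal with entries 1/g_{ii}: diag(1, 1/(x^2)).
g^{ij}:
  [1, 0]
  [0, 1/x^2]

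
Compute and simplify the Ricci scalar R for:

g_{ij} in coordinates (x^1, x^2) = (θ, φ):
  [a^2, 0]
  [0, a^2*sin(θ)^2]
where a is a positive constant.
Non-zero Christoffel symbols (Γ^k_{ij} = Γ^k_{ji}):
Γ^θ_{φ φ} = -sin(2*θ)/2
Γ^φ_{θ φ} = 1/tan(θ)
Ricci tensor (R_{ij} = R^k_{ikj}): R_{θθ} = 1, R_{θφ} = 0, R_{φφ} = sin(θ)^2
Inverse metric: g^{θθ} = 1/a^2, g^{φφ} = 1/(a^2*sin(θ)^2)
R = g^{ij} R_{ij} = (1/a^2)(1) + (1/(a^2*sin(θ)^2))(sin(θ)^2) = 2/a^2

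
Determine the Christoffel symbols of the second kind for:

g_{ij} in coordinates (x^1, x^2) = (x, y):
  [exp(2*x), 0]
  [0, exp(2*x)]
Using Γ^k_{ij} = (1/2) g^{km} (∂_i g_{mj} + ∂_j g_{mi} - ∂_m g_{ij}); the metric is diagonal, so only the m = k term contributes.
Non-zero symbols (using the symmetry Γ^k_{ij} = Γ^k_{ji}):
Γ^x_{x x} = (1/2) g^{xx} (∂_x g_{xx} + ∂_x g_{xx} - ∂_x g_{xx}) = (1/2)(exp(-2*x))((2*exp(2*x)) + (2*exp(2*x)) - (2*exp(2*x))) = 1
Γ^x_{y y} = (1/2) g^{xx} (∂_y g_{xy} + ∂_y g_{xy} - ∂_x g_{yy}) = (1/2)(exp(-2*x))((0) + (0) - (2*exp(2*x))) = -1
Γ^y_{x y} = (1/2) g^{yy} (∂_x g_{yy} + ∂_y g_{yx} - ∂_y g_{xy}) = (1/2)(exp(-2*x))((2*exp(2*x)) + (0) - (0)) = 1
All other Christoffel symbols are zero.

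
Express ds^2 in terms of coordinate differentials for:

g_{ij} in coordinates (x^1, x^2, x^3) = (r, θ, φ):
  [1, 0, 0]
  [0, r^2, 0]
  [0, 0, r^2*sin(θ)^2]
ds^2 = g_{ij} dx^i dx^j; only the non-zero components contribute.
ds^2 = dr^2 + r^2 dθ^2 + r^2*sin(θ)^2 dφ^2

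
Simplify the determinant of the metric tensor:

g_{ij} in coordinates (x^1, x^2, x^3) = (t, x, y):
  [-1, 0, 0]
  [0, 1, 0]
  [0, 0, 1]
Diagonal metric: det(g) = g_{11}·g_{22}·g_{33}
= (-1)·(1)·(1)
det(g) = -1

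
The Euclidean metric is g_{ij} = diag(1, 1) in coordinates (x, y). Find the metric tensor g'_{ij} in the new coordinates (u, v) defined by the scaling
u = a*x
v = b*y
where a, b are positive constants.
Invert the transformation: x = u/a, y = v/b
g'_{ij} = (∂x^k/∂x'^i)(∂x^l/∂x'^j) g_{kl}; with g_{kl} = δ_{kl} this is Σ_k (∂x^k/∂x'^i)(∂x^k/∂x'^j).
Jacobian: ∂x/∂u = 1/a, ∂x/∂v = 0, ∂y/∂u = 0, ∂y/∂v = 1/b
g'_{uu} = (1/a)(1/a) + (0)(0) = 1/a^2
g'_{uv} = (1/a)(0) + (0)(1/b) = 0
g'_{vv} = (0)(0) + (1/b)(1/b) = 1/b^2
g'_{ij} = diag(1/a^2, 1/b^2)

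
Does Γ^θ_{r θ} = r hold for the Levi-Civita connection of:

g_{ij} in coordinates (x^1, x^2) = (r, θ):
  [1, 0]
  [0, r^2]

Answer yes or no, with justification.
Γ^θ_{r θ} = (1/2) g^{θθ} (∂_r g_{θθ} + ∂_θ g_{θr} - ∂_θ g_{rθ}) = (1/2)(1/r^2)((2*r) + (0) - (0)) = 1/r
This differs from the proposed value r.
No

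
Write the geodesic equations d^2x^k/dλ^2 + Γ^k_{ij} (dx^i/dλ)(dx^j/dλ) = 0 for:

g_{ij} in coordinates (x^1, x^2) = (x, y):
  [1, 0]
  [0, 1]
Geodesic equation: d^2x^k/dλ^2 + Γ^k_{ij} (dx^i/dλ)(dx^j/dλ) = 0.
All Christoffel symbols vanish, so the geodesics are straight lines:
d^2x/dλ^2 = 0
d^2y/dλ^2 = 0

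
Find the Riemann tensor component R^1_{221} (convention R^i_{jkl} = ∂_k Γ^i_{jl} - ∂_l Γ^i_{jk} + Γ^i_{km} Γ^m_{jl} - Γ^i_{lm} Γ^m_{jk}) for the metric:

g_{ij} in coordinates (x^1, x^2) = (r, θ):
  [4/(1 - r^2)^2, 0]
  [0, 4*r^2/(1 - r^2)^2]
Non-zero Christoffel symbols (Γ^k_{ij} = Γ^k_{ji}):
Γ^r_{r r} = 2*r/(1 - r^2)
Γ^r_{θ θ} = (r^3 + r)/(r^2 - 1)
Γ^θ_{r θ} = (-r^2 - 1)/(r^3 - r)
R^r_{θ θ r} = ∂_θ Γ^r_{θ r} - ∂_r Γ^r_{θ θ} + Γ^r_{θ m} Γ^m_{θ r} - Γ^r_{r m} Γ^m_{θ θ}
  = (0) - ((r^4 - 4*r^2 - 1)/(r^2 - 1)^2) + (-(r^2 + 1)^2/(r^2 - 1)^2) - (-2*r^2*(r^2 + 1)/(r^2 - 1)^2) = 4*r^2/(r^2 - 1)^2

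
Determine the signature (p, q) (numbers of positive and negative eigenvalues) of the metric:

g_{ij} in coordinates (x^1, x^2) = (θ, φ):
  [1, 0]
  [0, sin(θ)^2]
The metric is diagonal, so its eigenvalues are the diagonal entries: 1, sin(θ)^2 (at a generic point, where coordinate-dependent entries are positive).
2 positive, 0 negative.
(2, 0) - Riemannian (positive definite)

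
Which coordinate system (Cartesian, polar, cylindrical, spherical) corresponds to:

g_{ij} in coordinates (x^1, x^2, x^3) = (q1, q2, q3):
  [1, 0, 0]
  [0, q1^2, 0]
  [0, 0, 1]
The line element ds^2 = dq1^2 + q1^2 dq2^2 + dq3^2 is dr^2 + r^2 dθ^2 + dz^2 with q1 = r, q2 = θ, q3 = z.
cylindrical coordinates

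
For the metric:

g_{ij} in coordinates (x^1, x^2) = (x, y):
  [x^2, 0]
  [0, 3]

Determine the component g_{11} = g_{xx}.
With x^1 = x, x^2 = y, g_{11} = g_{xx} is the row-1, column-1 entry of the matrix.
g_{11} = x^2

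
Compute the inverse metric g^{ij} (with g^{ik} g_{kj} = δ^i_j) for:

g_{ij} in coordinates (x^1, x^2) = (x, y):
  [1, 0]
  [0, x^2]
The metric is diagonal, so g^{ij} is diagonal with entries 1/g_{ii}: diag(1, 1/(x^2)).
g^{ij}:
  [1, 0]
  [0, 1/x^2]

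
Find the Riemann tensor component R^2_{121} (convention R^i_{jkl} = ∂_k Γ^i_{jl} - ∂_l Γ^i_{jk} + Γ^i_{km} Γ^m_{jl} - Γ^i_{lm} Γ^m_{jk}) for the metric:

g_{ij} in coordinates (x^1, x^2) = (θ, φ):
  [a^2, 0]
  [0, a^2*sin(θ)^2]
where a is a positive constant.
Non-zero Christoffel symbols (Γ^k_{ij} = Γ^k_{ji}):
Γ^θ_{φ φ} = -sin(2*θ)/2
Γ^φ_{θ φ} = 1/tan(θ)
R^φ_{θ φ θ} = ∂_φ Γ^φ_{θ θ} - ∂_θ Γ^φ_{θ φ} + Γ^φ_{φ m} Γ^m_{θ θ} - Γ^φ_{θ m} Γ^m_{θ φ}
  = (0) - (-1/sin(θ)^2) + (0) - (1/tan(θ)^2) = 1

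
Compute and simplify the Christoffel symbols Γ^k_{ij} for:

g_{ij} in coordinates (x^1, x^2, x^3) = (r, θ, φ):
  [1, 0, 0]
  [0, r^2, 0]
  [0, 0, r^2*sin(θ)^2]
Using Γ^k_{ij} = (1/2) g^{km} (∂_i g_{mj} + ∂_j g_{mi} - ∂_m g_{ij}); the metric is diagonal, so only the m = k term contributes.
Non-zero symbols (using the symmetry Γ^k_{ij} = Γ^k_{ji}):
Γ^r_{θ θ} = (1/2) g^{rr} (∂_θ g_{rθ} + ∂_θ g_{rθ} - ∂_r g_{θθ}) = (1/2)(1)((0) + (0) - (2*r)) = -r
Γ^r_{φ φ} = (1/2) g^{rr} (∂_φ g_{rφ} + ∂_φ g_{rφ} - ∂_r g_{φφ}) = (1/2)(1)((0) + (0) - (2*r*sin(θ)^2)) = -r*sin(θ)^2
Γ^θ_{r θ} = (1/2) g^{θθ} (∂_r g_{θθ} + ∂_θ g_{θr} - ∂_θ g_{rθ}) = (1/2)(1/r^2)((2*r) + (0) - (0)) = 1/r
Γ^θ_{φ φ} = (1/2) g^{θθ} (∂_φ g_{θφ} + ∂_φ g_{θφ} - ∂_θ g_{φφ}) = (1/2)(1/r^2)((0) + (0) - (r^2*sin(2*θ))) = -sin(2*θ)/2
Γ^φ_{r φ} = (1/2) g^{φφ} (∂_r g_{φφ} + ∂_φ g_{φr} - ∂_φ g_{rφ}) = (1/2)(1/(r^2*sin(θ)^2))((2*r*sin(θ)^2) + (0) - (0)) = 1/r
Γ^φ_{θ φ} = (1/2) g^{φφ} (∂_θ g_{φφ} + ∂_φ g_{φθ} - ∂_φ g_{θφ}) = (1/2)(1/(r^2*sin(θ)^2))((r^2*sin(2*θ)) + (0) - (0)) = 1/tan(θ)
All other Christoffel symbols are zero.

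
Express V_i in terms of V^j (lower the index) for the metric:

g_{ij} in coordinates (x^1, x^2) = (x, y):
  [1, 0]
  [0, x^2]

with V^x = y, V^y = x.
V_i = g_{ij} V^j:
V_x = (1)(y) + (0)(x) = y
V_y = (0)(y) + (x^2)(x) = x^3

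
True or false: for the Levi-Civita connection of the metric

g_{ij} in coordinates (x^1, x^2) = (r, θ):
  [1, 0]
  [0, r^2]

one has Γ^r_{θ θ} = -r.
Γ^r_{θ θ} = (1/2) g^{rr} (∂_θ g_{rθ} + ∂_θ g_{rθ} - ∂_r g_{θθ}) = (1/2)(1)((0) + (0) - (2*r)) = -r
This equals the proposed value -r.
True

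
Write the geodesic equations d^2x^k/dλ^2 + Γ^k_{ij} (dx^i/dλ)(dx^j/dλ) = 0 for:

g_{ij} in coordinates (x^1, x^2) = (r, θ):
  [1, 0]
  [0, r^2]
Geodesic equation: d^2x^k/dλ^2 + Γ^k_{ij} (dx^i/dλ)(dx^j/dλ) = 0.
Non-zero Christoffel symbols:
Γ^r_{θ θ} = -r
Γ^θ_{r θ} = 1/r
Substituting (the symmetric pair Γ^k_{ij}, Γ^k_{ji} combines into a factor 2):
d^2r/dλ^2 - r (dθ/dλ)^2 = 0
d^2θ/dλ^2 + (2/r) (dr/dλ)(dθ/dλ) = 0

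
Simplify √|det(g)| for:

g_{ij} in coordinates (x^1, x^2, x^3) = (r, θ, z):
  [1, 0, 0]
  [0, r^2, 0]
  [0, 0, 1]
det(g) = r^2
√|det(g)| = r
Volume element: dV = r dr dθ dz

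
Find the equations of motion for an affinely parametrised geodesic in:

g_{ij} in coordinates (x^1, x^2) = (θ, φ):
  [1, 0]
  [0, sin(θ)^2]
Geodesic equation: d^2x^k/dλ^2 + Γ^k_{ij} (dx^i/dλ)(dx^j/dλ) = 0.
Non-zero Christoffel symbols:
Γ^θ_{φ φ} = -sin(2*θ)/2
Γ^φ_{θ φ} = 1/tan(θ)
Substituting (the symmetric pair Γ^k_{ij}, Γ^k_{ji} combines into a factor 2):
d^2θ/dλ^2 - (sin(2*θ)/2) (dφ/dλ)^2 = 0
d^2φ/dλ^2 + (2/tan(θ)) (dθ/dλ)(dφ/dλ) = 0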